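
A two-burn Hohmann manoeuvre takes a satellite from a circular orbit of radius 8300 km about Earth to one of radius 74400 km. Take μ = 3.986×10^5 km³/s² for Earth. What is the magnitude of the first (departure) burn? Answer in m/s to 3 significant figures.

Semi-major axis of the transfer orbit: a_t = (8300 + 74400)/2 = 41350 km.
Circular speed at r = 8300 km: v_c = √(μ/r) = 6.930 km/s.
Transfer-orbit speed at the same r (vis-viva, a = a_t): v_t = √[μ(2/r − 1/a_t)] = 9.296 km/s.
Δv₁ = |v_t − v_c| = |9.296 − 6.930| = 2.366 km/s.

Δv₁ = 2370 m/s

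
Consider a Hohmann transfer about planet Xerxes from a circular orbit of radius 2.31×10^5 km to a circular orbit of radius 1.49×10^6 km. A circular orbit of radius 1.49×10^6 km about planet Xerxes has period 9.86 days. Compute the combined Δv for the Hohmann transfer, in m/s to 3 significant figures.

From Kepler's third law T² = 4π²r³/μ at r = 1.49×10^6 km, T = 9.86 days = 9.86 × 86400 s = 8.51904×10^5 s: μ = 4π²r³/T² = 1.79944×10^8 km³/s².
Transfer-ellipse semi-major axis a_t = (r₁ + r₂)/2 = (2.310×10^5 + 1.490×10^6)/2 = 8.605×10^5 km.
Circular speed at r₁: v₁ = √(μ/r₁) = √(1.79944×10^8/2.310×10^5) = 27.9102 km/s.
Transfer-orbit speed at r₁ (v² = μ(2/r − 1/a)): v_p = √[μ(2/r₁ − 1/a_t)] = 36.7266 km/s.
First burn Δv₁ = |v_p − v₁| = 8.816 km/s.
At r₂, v₂ = √(μ/r₂) = 10.99 km/s.
Transfer-orbit speed at r₂: v_a = √[μ(2/r₂ − 1/a_t)] = 5.694 km/s.
Second burn Δv₂ = |v₂ − v_a| = 5.296 km/s.
Total Δv = Δv₁ + Δv₂ = 14.11 km/s.

Δv = 14100 m/s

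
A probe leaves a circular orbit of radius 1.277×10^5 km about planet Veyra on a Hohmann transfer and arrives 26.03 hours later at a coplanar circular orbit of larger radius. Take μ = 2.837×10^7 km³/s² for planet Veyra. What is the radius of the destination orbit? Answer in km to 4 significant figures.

Transfer time t = 26.03 hours = 93708 s, and t = π√(a_t³/μ).
So a_t = (μ t²/π²)^(1/3) = (2.837×10^7 × (93708)² / π²)^(1/3) = 2.9334×10^5 km.
Since a_t = (r₁ + r₂)/2, r₂ = 2a_t − r₁ = 2×2.9334×10^5 − 1.277×10^5 = 4.5898×10^5 km.

r₂ = 4.590×10^5 km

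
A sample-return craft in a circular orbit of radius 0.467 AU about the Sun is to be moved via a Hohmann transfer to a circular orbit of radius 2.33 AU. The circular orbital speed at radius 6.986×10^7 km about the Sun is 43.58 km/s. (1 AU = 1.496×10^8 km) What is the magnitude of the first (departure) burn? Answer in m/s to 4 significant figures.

From the circular-orbit relation v² = μ/r at r = 6.986×10^7 km: μ = v²r = (43.58)² × 6.986×10^7 = 1.32679×10^11 km³/s².
In km: r₁ = 0.467 × 1.496×10^8 = 6.98632×10^7 km; r₂ = 2.33 × 1.496×10^8 = 3.48568×10^8 km.
Semi-major axis of the transfer orbit: a_t = (6.98632×10^7 + 3.48568×10^8)/2 = 2.092156×10^8 km.
Circular speed at r = 6.98632×10^7 km: v_c = √(μ/r) = 43.58 km/s.
Transfer-orbit speed at the same r (vis-viva, a = a_t): v_t = √[μ(2/r − 1/a_t)] = 56.25 km/s.
Δv₁ = |v_t − v_c| = |56.25 − 43.58| = 12.67 km/s.

Δv₁ = 12670 m/s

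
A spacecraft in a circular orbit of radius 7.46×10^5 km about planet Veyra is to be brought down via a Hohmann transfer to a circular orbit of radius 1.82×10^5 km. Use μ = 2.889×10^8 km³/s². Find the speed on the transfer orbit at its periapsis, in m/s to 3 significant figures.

v = 50500 m/s

Semi-major axis of the transfer orbit: a_t = (7.460×10^5 + 1.820×10^5)/2 = 4.640×10^5 km.
The periapsis of the transfer ellipse is at r = 1.820×10^5 km.
Vis-viva: v = √[μ(2/r − 1/a_t)] = √[2.889×10^8 × (2/1.820×10^5 − 1/4.640×10^5)] = 50.52 km/s.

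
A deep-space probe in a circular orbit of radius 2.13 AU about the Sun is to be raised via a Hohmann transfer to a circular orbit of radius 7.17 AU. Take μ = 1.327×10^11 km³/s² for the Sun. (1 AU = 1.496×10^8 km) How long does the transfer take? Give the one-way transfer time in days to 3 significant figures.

In km: r₁ = 2.13 × 1.496×10^8 = 3.18648×10^8 km; r₂ = 7.17 × 1.496×10^8 = 1.072632×10^9 km.
Semi-major axis of the transfer orbit: a_t = (3.18648×10^8 + 1.072632×10^9)/2 = 6.9564×10^8 km.
By Kepler's third law the transfer-orbit period is T = 2π√(a_t³/μ), so t = T/2 = 1.582×10^8 s.
Converting: 1.582×10^8 s ÷ 86400 s/day = 1830 days.

t = 1830 days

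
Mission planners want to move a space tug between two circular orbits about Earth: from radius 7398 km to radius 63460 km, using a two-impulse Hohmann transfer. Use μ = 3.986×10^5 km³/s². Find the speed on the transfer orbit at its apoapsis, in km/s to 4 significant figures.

Transfer-ellipse semi-major axis a_t = (r₁ + r₂)/2 = (7398 + 63460)/2 = 35429 km.
At apoapsis, r = 63460 km.
Vis-viva: v = √[μ(2/r − 1/a_t)] = √[3.986×10^5 × (2/63460 − 1/35429)] = 1.145 km/s.

v = 1.145 km/s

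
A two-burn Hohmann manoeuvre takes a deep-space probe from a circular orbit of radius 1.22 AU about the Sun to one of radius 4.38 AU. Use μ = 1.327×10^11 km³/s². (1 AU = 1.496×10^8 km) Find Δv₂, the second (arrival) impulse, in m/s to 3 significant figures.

Δv₂ = 4840 m/s

In km: r₁ = 1.22 × 1.496×10^8 = 1.82512×10^8 km; r₂ = 4.38 × 1.496×10^8 = 6.55248×10^8 km.
The Hohmann ellipse has a_t = (r₁ + r₂)/2 = 4.1888×10^8 km.
On the circular orbit at r = 6.55248×10^8 km, v_c = √(μ/r) = 14.231 km/s.
Transfer-orbit speed at the same r (vis-viva, a = a_t): v_t = √[μ(2/r − 1/a_t)] = 9.3936 km/s.
Δv₂ = |v_t − v_c| = |9.3936 − 14.231| = 4.837 km/s.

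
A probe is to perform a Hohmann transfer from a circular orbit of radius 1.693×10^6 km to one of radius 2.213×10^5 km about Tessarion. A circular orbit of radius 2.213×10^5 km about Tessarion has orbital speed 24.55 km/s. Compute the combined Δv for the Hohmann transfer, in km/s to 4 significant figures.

Δv = 12.71 km/s

From the circular-orbit relation v² = μ/r at r = 2.213×10^5 km: μ = v²r = (24.55)² × 2.213×10^5 = 1.33378×10^8 km³/s².
Semi-major axis of the transfer orbit: a_t = (1.693×10^6 + 2.213×10^5)/2 = 9.5715×10^5 km.
At r₁ the circular-orbit speed is v₁ = √(μ/r₁) = 8.876 km/s.
On the transfer ellipse at r₁, v² = μ(2/r − 1/a) gives v_a = √[μ(2/r₁ − 1/a_t)] = 4.268 km/s.
First burn Δv₁ = |v_a − v₁| = 4.608 km/s.
At r₂, v₂ = √(μ/r₂) = 24.550 km/s.
Transfer-orbit speed at r₂: v_p = √[μ(2/r₂ − 1/a_t)] = 32.651 km/s.
Second burn Δv₂ = |v₂ − v_p| = 8.101 km/s.
Δv = Δv₁ + Δv₂ = 4.608 + 8.101 = 12.71 km/s.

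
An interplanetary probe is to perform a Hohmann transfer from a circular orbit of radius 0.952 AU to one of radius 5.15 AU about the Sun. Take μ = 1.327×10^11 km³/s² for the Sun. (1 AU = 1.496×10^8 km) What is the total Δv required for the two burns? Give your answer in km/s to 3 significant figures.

Δv = 14.9 km/s

In km: r₁ = 0.952 × 1.496×10^8 = 1.424192×10^8 km; r₂ = 5.15 × 1.496×10^8 = 7.7044×10^8 km.
Transfer-ellipse semi-major axis a_t = (r₁ + r₂)/2 = (1.424192×10^8 + 7.7044×10^8)/2 = 4.564296×10^8 km.
Circular speed at r₁: v₁ = √(μ/r₁) = √(1.327×10^11/1.424192×10^8) = 30.5247 km/s.
Transfer-orbit speed at r₁ (v² = μ(2/r − 1/a)): v_p = √[μ(2/r₁ − 1/a_t)] = 39.6583 km/s.
First burn Δv₁ = |v_p − v₁| = 9.134 km/s.
At r₂, v₂ = √(μ/r₂) = 13.124 km/s.
Transfer-orbit speed at r₂: v_a = √[μ(2/r₂ − 1/a_t)] = 7.3310 km/s.
Second burn Δv₂ = |v₂ − v_a| = 5.793 km/s.
Δv = Δv₁ + Δv₂ = 9.134 + 5.793 = 14.93 km/s.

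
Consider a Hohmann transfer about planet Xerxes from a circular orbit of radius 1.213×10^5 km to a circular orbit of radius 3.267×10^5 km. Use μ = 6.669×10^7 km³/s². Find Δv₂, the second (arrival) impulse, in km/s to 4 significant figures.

Semi-major axis of the transfer orbit: a_t = (1.213×10^5 + 3.267×10^5)/2 = 2.240×10^5 km.
Circular speed at r = 3.267×10^5 km: v_c = √(μ/r) = 14.2875 km/s.
Transfer-orbit speed at the same r (vis-viva, a = a_t): v_t = √[μ(2/r − 1/a_t)] = 10.5139 km/s.
Δv₂ = |v_t − v_c| = |10.5139 − 14.2875| = 3.774 km/s.

Δv₂ = 3.774 km/s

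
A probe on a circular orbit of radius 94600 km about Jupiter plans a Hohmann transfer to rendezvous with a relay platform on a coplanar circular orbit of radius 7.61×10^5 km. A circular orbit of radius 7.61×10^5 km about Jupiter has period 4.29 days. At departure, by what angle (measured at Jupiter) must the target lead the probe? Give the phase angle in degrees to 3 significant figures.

From Kepler's third law T² = 4π²r³/μ at r = 7.61×10^5 km, T = 4.29 days = 4.29 × 86400 s = 3.70656×10^5 s: μ = 4π²r³/T² = 1.26640×10^8 km³/s².
Semi-major axis of the transfer orbit: a_t = (94600 + 7.610×10^5)/2 = 4.278×10^5 km.
The half-period of the transfer ellipse is t = π√(a_t³/μ) = 78113.3 s.
The target's mean motion on its circular orbit is ω₂ = √(μ/r₂³) = 1.69515×10^-5 rad/s.
Angle swept by the target during transfer: ω₂·t = 1.3241 rad = 75.87°.
Arrival is 180° from departure on the ellipse, so φ = 180° − 75.87° = 104°.

φ = 104°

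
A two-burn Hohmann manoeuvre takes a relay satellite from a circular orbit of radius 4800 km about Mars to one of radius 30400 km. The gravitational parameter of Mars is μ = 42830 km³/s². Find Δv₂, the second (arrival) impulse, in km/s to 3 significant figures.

Semi-major axis of the transfer orbit: a_t = (4800 + 30400)/2 = 17600 km.
Circular speed at r = 30400 km: v_c = √(μ/r) = 1.187 km/s.
Transfer-orbit speed at the same r (vis-viva, a = a_t): v_t = √[μ(2/r − 1/a_t)] = 0.6199 km/s.
Δv₂ = |v_t − v_c| = |0.6199 − 1.187| = 0.5671 km/s.

Δv₂ = 0.567 km/s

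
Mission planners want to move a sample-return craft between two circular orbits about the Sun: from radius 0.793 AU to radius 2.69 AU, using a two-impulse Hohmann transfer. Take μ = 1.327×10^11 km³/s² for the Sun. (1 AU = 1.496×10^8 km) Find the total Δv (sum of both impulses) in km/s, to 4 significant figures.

In km: r₁ = 0.793 × 1.496×10^8 = 1.186328×10^8 km; r₂ = 2.69 × 1.496×10^8 = 4.02424×10^8 km.
The Hohmann ellipse has a_t = (r₁ + r₂)/2 = 2.605284×10^8 km.
Circular speed at r₁: v₁ = √(μ/r₁) = √(1.327×10^11/1.186328×10^8) = 33.445 km/s.
Transfer-orbit speed at r₁ (vis-viva equation): v_p = √[μ(2/r₁ − 1/a_t)] = 41.567 km/s.
First burn Δv₁ = |v_p − v₁| = 8.122 km/s.
Circular speed at r₂: v₂ = √(μ/r₂) = 18.159 km/s.
Transfer-orbit speed at r₂: v_a = √[μ(2/r₂ − 1/a_t)] = 12.254 km/s.
Second burn Δv₂ = |v₂ − v_a| = 5.905 km/s.
Δv = Δv₁ + Δv₂ = 8.122 + 5.905 = 14.03 km/s.

Δv = 14.03 km/s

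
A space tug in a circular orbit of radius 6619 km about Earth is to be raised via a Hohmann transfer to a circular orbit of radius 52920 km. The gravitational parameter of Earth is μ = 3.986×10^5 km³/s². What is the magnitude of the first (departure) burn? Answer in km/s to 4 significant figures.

Δv₁ = 2.586 km/s

Transfer-ellipse semi-major axis a_t = (r₁ + r₂)/2 = (6619 + 52920)/2 = 29769.5 km.
On the circular orbit at r = 6619 km, v_c = √(μ/r) = 7.76019 km/s.
Transfer-orbit speed at the same r (vis-viva, a = a_t): v_t = √[μ(2/r − 1/a_t)] = 10.3466 km/s.
Δv₁ = |v_t − v_c| = |10.3466 − 7.76019| = 2.586 km/s.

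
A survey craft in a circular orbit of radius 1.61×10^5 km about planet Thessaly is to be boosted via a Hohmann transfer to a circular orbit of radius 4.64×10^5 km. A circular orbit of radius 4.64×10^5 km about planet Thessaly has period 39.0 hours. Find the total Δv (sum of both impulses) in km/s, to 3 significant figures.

From Kepler's third law T² = 4π²r³/μ at r = 4.64×10^5 km, T = 39.0 hours = 39.0 × 3600 s = 1.404×10^5 s: μ = 4π²r³/T² = 2.00069×10^8 km³/s².
Semi-major axis of the transfer orbit: a_t = (1.610×10^5 + 4.640×10^5)/2 = 3.125×10^5 km.
At r₁ the circular-orbit speed is v₁ = √(μ/r₁) = 35.2514 km/s.
Transfer-orbit speed at r₁ (vis-viva): v_p = √[μ(2/r₁ − 1/a_t)] = 42.9547 km/s.
First burn Δv₁ = |v_p − v₁| = 7.703 km/s.
At r₂, v₂ = √(μ/r₂) = 20.76 km/s.
Transfer-orbit speed at r₂: v_a = √[μ(2/r₂ − 1/a_t)] = 14.90 km/s.
Second burn Δv₂ = |v₂ − v_a| = 5.860 km/s.
Total Δv = Δv₁ + Δv₂ = 13.56 km/s.

Δv = 13.6 km/s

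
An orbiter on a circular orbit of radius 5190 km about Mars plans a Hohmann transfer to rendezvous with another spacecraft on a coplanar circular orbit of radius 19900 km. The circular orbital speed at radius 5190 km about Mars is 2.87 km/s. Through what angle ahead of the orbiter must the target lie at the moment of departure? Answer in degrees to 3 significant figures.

From the circular-orbit relation v² = μ/r at r = 5190 km: μ = v²r = (2.87)² × 5190 = 42749.5 km³/s².
The Hohmann ellipse has a_t = (r₁ + r₂)/2 = 12545 km.
Transfer time t = π√(a_t³/μ) = 21350 s.
Target angular speed ω₂ = √(μ/r₂³) = 7.365×10^-5 rad/s.
Angle swept by the target during transfer: ω₂·t = 1.5724 rad = 90.09°.
The orbiter traverses 180° on the transfer ellipse, so the target must lead by 180° − 90.09° = 89.9°.

φ = 89.9°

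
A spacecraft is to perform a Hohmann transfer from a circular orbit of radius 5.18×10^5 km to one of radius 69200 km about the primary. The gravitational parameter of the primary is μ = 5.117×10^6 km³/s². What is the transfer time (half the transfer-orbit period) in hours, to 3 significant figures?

Transfer-ellipse semi-major axis a_t = (r₁ + r₂)/2 = (5.180×10^5 + 69200)/2 = 2.936×10^5 km.
Half the transfer-orbit period gives t = π√(a_t³/μ) = 2.209×10^5 s.
Converting: 2.209×10^5 s ÷ 3600 s/hour = 61.4 hours.

t = 61.4 hours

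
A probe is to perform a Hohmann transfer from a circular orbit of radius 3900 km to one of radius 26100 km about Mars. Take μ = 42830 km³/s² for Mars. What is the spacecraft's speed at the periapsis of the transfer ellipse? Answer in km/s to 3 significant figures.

v = 4.37 km/s

Semi-major axis of the transfer orbit: a_t = (3900 + 26100)/2 = 15000 km.
The periapsis of the transfer ellipse is at r = 3900 km.
Vis-viva: v = √[μ(2/r − 1/a_t)] = √[42830 × (2/3900 − 1/15000)] = 4.371 km/s.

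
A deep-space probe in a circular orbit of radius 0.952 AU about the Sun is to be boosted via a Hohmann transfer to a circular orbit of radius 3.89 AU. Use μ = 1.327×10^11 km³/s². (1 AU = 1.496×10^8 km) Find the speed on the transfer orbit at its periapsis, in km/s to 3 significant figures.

v = 38.7 km/s

In km: r₁ = 0.952 × 1.496×10^8 = 1.424192×10^8 km; r₂ = 3.89 × 1.496×10^8 = 5.81944×10^8 km.
Transfer-ellipse semi-major axis a_t = (r₁ + r₂)/2 = (1.424192×10^8 + 5.81944×10^8)/2 = 3.621816×10^8 km.
At periapsis, r = 1.424192×10^8 km.
Vis-viva: v = √[μ(2/r − 1/a_t)] = √[1.327×10^11 × (2/1.424192×10^8 − 1/3.621816×10^8)] = 38.69 km/s.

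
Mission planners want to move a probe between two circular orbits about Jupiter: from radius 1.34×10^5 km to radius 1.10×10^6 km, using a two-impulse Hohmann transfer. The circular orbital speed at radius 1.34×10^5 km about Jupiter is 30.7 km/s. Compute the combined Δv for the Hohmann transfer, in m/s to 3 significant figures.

From the circular-orbit relation v² = μ/r at r = 1.34×10^5 km: μ = v²r = (30.7)² × 1.34×10^5 = 1.26294×10^8 km³/s².
The Hohmann ellipse has a_t = (r₁ + r₂)/2 = 6.170×10^5 km.
Circular speed at r₁: v₁ = √(μ/r₁) = √(1.26294×10^8/1.340×10^5) = 30.70 km/s.
On the transfer ellipse at r₁, vis-viva equation gives v_p = √[μ(2/r₁ − 1/a_t)] = 40.99 km/s.
First burn Δv₁ = |v_p − v₁| = 10.29 km/s.
Circular speed at r₂: v₂ = √(μ/r₂) = 10.7151 km/s.
Transfer-orbit speed at r₂: v_a = √[μ(2/r₂ − 1/a_t)] = 4.99349 km/s.
Second burn Δv₂ = |v₂ − v_a| = 5.722 km/s.
Δv = Δv₁ + Δv₂ = 10.29 + 5.722 = 16.01 km/s.

Δv = 16000 m/s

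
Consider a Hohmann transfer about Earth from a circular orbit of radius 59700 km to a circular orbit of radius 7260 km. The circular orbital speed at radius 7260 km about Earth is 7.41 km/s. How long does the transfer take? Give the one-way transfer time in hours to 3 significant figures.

From the circular-orbit relation v² = μ/r at r = 7260 km: μ = v²r = (7.41)² × 7260 = 3.98633×10^5 km³/s².
Semi-major axis of the transfer orbit: a_t = (59700 + 7260)/2 = 33480 km.
Half the transfer-orbit period gives t = π√(a_t³/μ) = 30480 s.
Converting: 30480 s ÷ 3600 s/hour = 8.47 hours.

t = 8.47 hours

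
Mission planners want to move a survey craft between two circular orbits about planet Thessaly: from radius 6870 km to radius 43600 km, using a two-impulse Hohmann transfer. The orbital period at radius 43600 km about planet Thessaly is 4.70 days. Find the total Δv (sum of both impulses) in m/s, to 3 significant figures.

Δv = 857 m/s

From Kepler's third law T² = 4π²r³/μ at r = 43600 km, T = 4.70 days = 4.70 × 86400 s = 4.0608×10^5 s: μ = 4π²r³/T² = 19842.5 km³/s².
The Hohmann ellipse has a_t = (r₁ + r₂)/2 = 25235 km.
Circular speed at r₁: v₁ = √(μ/r₁) = √(19842.5/6870) = 1.6995 km/s.
On the transfer ellipse at r₁, vis-viva gives v_p = √[μ(2/r₁ − 1/a_t)] = 2.2339 km/s.
First burn Δv₁ = |v_p − v₁| = 0.5344 km/s.
At r₂, v₂ = √(μ/r₂) = 0.6746 km/s.
Transfer-orbit speed at r₂: v_a = √[μ(2/r₂ − 1/a_t)] = 0.3520 km/s.
Second burn Δv₂ = |v₂ − v_a| = 0.3226 km/s.
Total Δv = Δv₁ + Δv₂ = 0.8570 km/s.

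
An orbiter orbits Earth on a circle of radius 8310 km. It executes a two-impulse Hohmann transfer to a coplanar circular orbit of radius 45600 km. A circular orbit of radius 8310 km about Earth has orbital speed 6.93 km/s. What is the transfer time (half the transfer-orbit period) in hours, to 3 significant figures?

From the circular-orbit relation v² = μ/r at r = 8310 km: μ = v²r = (6.93)² × 8310 = 3.99087×10^5 km³/s².
The Hohmann ellipse has a_t = (r₁ + r₂)/2 = 26955 km.
Transfer time t = π√(a_t³/μ) = π√((26955)³ / 3.99087×10^5) = 22010 s.
Converting: 22010 s ÷ 3600 s/hour = 6.11 hours.

t = 6.11 hours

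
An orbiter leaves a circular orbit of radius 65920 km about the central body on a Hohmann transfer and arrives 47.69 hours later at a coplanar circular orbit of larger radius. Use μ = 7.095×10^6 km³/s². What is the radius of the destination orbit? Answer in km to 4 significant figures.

Transfer time t = 47.69 hours = 1.71684×10^5 s, and t = π√(a_t³/μ).
So a_t = (μ t²/π²)^(1/3) = (7.095×10^6 × (1.71684×10^5)² / π²)^(1/3) = 2.7672×10^5 km.
Since a_t = (r₁ + r₂)/2, r₂ = 2a_t − r₁ = 2×2.7672×10^5 − 65920 = 4.8752×10^5 km.

r₂ = 4.875×10^5 km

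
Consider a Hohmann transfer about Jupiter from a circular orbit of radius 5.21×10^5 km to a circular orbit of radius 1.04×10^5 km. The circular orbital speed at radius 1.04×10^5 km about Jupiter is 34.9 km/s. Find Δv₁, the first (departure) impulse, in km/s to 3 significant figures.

Δv₁ = 6.60 km/s

From the circular-orbit relation v² = μ/r at r = 1.04×10^5 km: μ = v²r = (34.9)² × 1.04×10^5 = 1.26673×10^8 km³/s².
The Hohmann ellipse has a_t = (r₁ + r₂)/2 = 3.125×10^5 km.
On the circular orbit at r = 5.210×10^5 km, v_c = √(μ/r) = 15.59277 km/s.
Transfer-orbit speed at the same r (vis-viva, a = a_t): v_t = √[μ(2/r − 1/a_t)] = 8.995284 km/s.
Δv₁ = |v_t − v_c| = |8.995284 − 15.59277| = 6.597 km/s.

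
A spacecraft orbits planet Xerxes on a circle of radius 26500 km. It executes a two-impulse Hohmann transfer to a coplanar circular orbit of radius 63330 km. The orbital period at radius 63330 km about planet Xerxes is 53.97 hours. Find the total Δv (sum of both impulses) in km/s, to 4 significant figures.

From Kepler's third law T² = 4π²r³/μ at r = 63330 km, T = 53.97 hours = 53.97 × 3600 s = 1.94292×10^5 s: μ = 4π²r³/T² = 2.65631×10^5 km³/s².
Transfer-ellipse semi-major axis a_t = (r₁ + r₂)/2 = (26500 + 63330)/2 = 44915 km.
Circular speed at r₁: v₁ = √(μ/r₁) = √(2.65631×10^5/26500) = 3.16604 km/s.
On the transfer ellipse at r₁, vis-viva equation gives v_p = √[μ(2/r₁ − 1/a_t)] = 3.75946 km/s.
First burn Δv₁ = |v_p − v₁| = 0.5934 km/s.
At r₂, v₂ = √(μ/r₂) = 2.0480 km/s.
Transfer-orbit speed at r₂: v_a = √[μ(2/r₂ − 1/a_t)] = 1.5731 km/s.
Second burn Δv₂ = |v₂ − v_a| = 0.4749 km/s.
Total Δv = Δv₁ + Δv₂ = 1.068 km/s.

Δv = 1.068 km/s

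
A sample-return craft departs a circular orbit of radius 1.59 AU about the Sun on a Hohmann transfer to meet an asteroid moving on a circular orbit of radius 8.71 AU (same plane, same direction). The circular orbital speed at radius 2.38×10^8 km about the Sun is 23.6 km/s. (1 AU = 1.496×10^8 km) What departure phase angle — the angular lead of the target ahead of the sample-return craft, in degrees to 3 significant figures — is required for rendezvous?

From the circular-orbit relation v² = μ/r at r = 2.38×10^8 km: μ = v²r = (23.6)² × 2.38×10^8 = 1.32556×10^11 km³/s².
In km: r₁ = 1.59 × 1.496×10^8 = 2.37864×10^8 km; r₂ = 8.71 × 1.496×10^8 = 1.303016×10^9 km.
Transfer-ellipse semi-major axis a_t = (r₁ + r₂)/2 = (2.37864×10^8 + 1.303016×10^9)/2 = 7.7044×10^8 km.
Transfer time t = π√(a_t³/μ) = 1.84526×10^8 s.
Target angular speed ω₂ = √(μ/r₂³) = 7.74062×10^-9 rad/s.
Angle swept by the target during transfer: ω₂·t = 1.4283 rad = 81.84°.
Arrival is 180° from departure on the ellipse, so φ = 180° − 81.84° = 98.2°.

φ = 98.2°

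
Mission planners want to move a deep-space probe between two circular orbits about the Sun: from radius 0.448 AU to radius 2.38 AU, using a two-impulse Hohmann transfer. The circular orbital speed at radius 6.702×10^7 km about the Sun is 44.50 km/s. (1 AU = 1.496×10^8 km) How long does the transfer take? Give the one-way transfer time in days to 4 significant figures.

From the circular-orbit relation v² = μ/r at r = 6.702×10^7 km: μ = v²r = (44.50)² × 6.702×10^7 = 1.32716×10^11 km³/s².
In km: r₁ = 0.448 × 1.496×10^8 = 6.70208×10^7 km; r₂ = 2.38 × 1.496×10^8 = 3.56048×10^8 km.
Semi-major axis of the transfer orbit: a_t = (6.70208×10^7 + 3.56048×10^8)/2 = 2.115344×10^8 km.
By Kepler's third law the transfer-orbit period is T = 2π√(a_t³/μ), so t = T/2 = 2.653×10^7 s.
Converting: 2.653×10^7 s ÷ 86400 s/day = 307.1 days.

t = 307.1 days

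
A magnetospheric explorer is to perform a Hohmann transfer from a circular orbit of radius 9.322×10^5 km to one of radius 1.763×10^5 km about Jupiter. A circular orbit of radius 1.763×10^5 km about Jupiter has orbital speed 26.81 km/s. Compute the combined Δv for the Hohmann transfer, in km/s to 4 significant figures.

From the circular-orbit relation v² = μ/r at r = 1.763×10^5 km: μ = v²r = (26.81)² × 1.763×10^5 = 1.26720×10^8 km³/s².
Semi-major axis of the transfer orbit: a_t = (9.322×10^5 + 1.763×10^5)/2 = 5.5425×10^5 km.
At r₁ the circular-orbit speed is v₁ = √(μ/r₁) = 11.659 km/s.
On the transfer ellipse at r₁, vis-viva equation gives v_a = √[μ(2/r₁ − 1/a_t)] = 6.5757 km/s.
First burn Δv₁ = |v_a − v₁| = 5.083 km/s.
Circular speed at r₂: v₂ = √(μ/r₂) = 26.81 km/s.
Transfer-orbit speed at r₂: v_p = √[μ(2/r₂ − 1/a_t)] = 34.77 km/s.
Second burn Δv₂ = |v₂ − v_p| = 7.960 km/s.
Δv = Δv₁ + Δv₂ = 5.083 + 7.960 = 13.04 km/s.

Δv = 13.04 km/s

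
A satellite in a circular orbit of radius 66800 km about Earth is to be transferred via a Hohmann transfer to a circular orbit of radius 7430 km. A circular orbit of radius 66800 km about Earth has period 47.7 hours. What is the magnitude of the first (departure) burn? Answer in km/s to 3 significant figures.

Δv₁ = 1.35 km/s

From Kepler's third law T² = 4π²r³/μ at r = 66800 km, T = 47.7 hours = 47.7 × 3600 s = 1.7172×10^5 s: μ = 4π²r³/T² = 3.99068×10^5 km³/s².
The Hohmann ellipse has a_t = (r₁ + r₂)/2 = 37115 km.
Circular speed at r = 66800 km: v_c = √(μ/r) = 2.4442 km/s.
Transfer-orbit speed at the same r (vis-viva, a = a_t): v_t = √[μ(2/r − 1/a_t)] = 1.0936 km/s.
Δv₁ = |v_t − v_c| = |1.0936 − 2.4442| = 1.351 km/s.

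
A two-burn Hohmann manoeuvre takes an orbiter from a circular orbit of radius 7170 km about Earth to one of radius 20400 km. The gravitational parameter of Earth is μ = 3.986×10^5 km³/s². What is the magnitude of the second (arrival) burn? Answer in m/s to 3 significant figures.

Semi-major axis of the transfer orbit: a_t = (7170 + 20400)/2 = 13785 km.
Circular speed at r = 20400 km: v_c = √(μ/r) = 4.420 km/s.
Vis-viva on the transfer ellipse at r = 20400 km gives v_t = √[μ(2/r − 1/a_t)] = 3.188 km/s.
Δv₂ = |v_t − v_c| = |3.188 − 4.420| = 1.232 km/s.

Δv₂ = 1230 m/s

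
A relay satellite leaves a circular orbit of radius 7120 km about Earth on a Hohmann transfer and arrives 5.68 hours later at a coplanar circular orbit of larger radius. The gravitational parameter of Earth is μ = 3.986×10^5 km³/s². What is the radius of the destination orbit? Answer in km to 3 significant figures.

r₂ = 44200 km

Transfer time t = 5.68 hours = 20448 s, and t = π√(a_t³/μ).
So a_t = (μ t²/π²)^(1/3) = (3.986×10^5 × (20448)² / π²)^(1/3) = 25655 km.
Since a_t = (r₁ + r₂)/2, r₂ = 2a_t − r₁ = 2×25655 − 7120 = 44190 km.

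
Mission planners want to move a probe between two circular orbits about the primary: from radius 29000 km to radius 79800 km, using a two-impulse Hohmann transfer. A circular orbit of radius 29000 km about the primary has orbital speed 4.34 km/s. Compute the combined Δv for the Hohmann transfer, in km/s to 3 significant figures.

Δv = 1.62 km/s

From the circular-orbit relation v² = μ/r at r = 29000 km: μ = v²r = (4.34)² × 29000 = 5.46232×10^5 km³/s².
Semi-major axis of the transfer orbit: a_t = (29000 + 79800)/2 = 54400 km.
Circular speed at r₁: v₁ = √(μ/r₁) = √(5.46232×10^5/29000) = 4.34000 km/s.
Transfer-orbit speed at r₁ (vis-viva): v_p = √[μ(2/r₁ − 1/a_t)] = 5.25644 km/s.
First burn Δv₁ = |v_p − v₁| = 0.916440 km/s.
Circular speed at r₂: v₂ = √(μ/r₂) = 2.616298 km/s.
Transfer-orbit speed at r₂: v_a = √[μ(2/r₂ − 1/a_t)] = 1.910235 km/s.
Second burn Δv₂ = |v₂ − v_a| = 0.706063 km/s.
Total Δv = Δv₁ + Δv₂ = 1.623 km/s.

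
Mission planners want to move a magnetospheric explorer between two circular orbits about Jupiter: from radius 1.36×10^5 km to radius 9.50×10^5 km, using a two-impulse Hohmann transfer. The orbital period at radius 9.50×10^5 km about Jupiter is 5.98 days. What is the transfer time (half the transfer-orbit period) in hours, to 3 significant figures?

From Kepler's third law T² = 4π²r³/μ at r = 9.50×10^5 km, T = 5.98 days = 5.98 × 86400 s = 5.16672×10^5 s: μ = 4π²r³/T² = 1.26795×10^8 km³/s².
Semi-major axis of the transfer orbit: a_t = (1.360×10^5 + 9.500×10^5)/2 = 5.430×10^5 km.
Transfer time t = π√(a_t³/μ) = π√((5.430×10^5)³ / 1.26795×10^8) = 1.116×10^5 s.
Converting: 1.116×10^5 s ÷ 3600 s/hour = 31.0 hours.

t = 31.0 hours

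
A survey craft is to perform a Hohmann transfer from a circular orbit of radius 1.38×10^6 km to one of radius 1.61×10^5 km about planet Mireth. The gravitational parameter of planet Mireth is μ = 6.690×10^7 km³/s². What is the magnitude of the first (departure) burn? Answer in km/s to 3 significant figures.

The Hohmann ellipse has a_t = (r₁ + r₂)/2 = 7.705×10^5 km.
Circular speed at r = 1.380×10^6 km: v_c = √(μ/r) = 6.963 km/s.
Vis-viva on the transfer ellipse at r = 1.380×10^6 km gives v_t = √[μ(2/r − 1/a_t)] = 3.183 km/s.
Δv₁ = |v_t − v_c| = |3.183 − 6.963| = 3.780 km/s.

Δv₁ = 3.78 km/s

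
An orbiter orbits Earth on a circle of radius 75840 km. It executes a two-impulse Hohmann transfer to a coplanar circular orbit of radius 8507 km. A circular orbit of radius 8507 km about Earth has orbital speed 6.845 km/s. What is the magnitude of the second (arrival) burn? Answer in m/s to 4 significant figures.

From the circular-orbit relation v² = μ/r at r = 8507 km: μ = v²r = (6.845)² × 8507 = 3.98587×10^5 km³/s².
Semi-major axis of the transfer orbit: a_t = (75840 + 8507)/2 = 42173.5 km.
Circular speed at r = 8507 km: v_c = √(μ/r) = 6.845 km/s.
Vis-viva on the transfer ellipse at r = 8507 km gives v_t = √[μ(2/r − 1/a_t)] = 9.179 km/s.
Δv₂ = |v_t − v_c| = |9.179 − 6.845| = 2.334 km/s.

Δv₂ = 2334 m/s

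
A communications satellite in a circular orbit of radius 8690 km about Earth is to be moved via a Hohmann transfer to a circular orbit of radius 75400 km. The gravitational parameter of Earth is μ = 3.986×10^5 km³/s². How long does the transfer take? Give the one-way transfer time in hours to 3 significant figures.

Semi-major axis of the transfer orbit: a_t = (8690 + 75400)/2 = 42045 km.
Transfer time t = π√(a_t³/μ) = π√((42045)³ / 3.986×10^5) = 42900 s.
Converting: 42900 s ÷ 3600 s/hour = 11.9 hours.

t = 11.9 hours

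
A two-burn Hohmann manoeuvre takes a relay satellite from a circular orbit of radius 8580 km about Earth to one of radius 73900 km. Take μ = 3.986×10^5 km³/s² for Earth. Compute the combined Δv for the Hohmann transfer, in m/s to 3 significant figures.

Δv = 3570 m/s

Semi-major axis of the transfer orbit: a_t = (8580 + 73900)/2 = 41240 km.
At r₁ the circular-orbit speed is v₁ = √(μ/r₁) = 6.816 km/s.
On the transfer ellipse at r₁, vis-viva gives v_p = √[μ(2/r₁ − 1/a_t)] = 9.124 km/s.
First burn Δv₁ = |v_p − v₁| = 2.308 km/s.
At r₂, v₂ = √(μ/r₂) = 2.322 km/s.
Transfer-orbit speed at r₂: v_a = √[μ(2/r₂ − 1/a_t)] = 1.059 km/s.
Second burn Δv₂ = |v₂ − v_a| = 1.263 km/s.
Total Δv = Δv₁ + Δv₂ = 3.571 km/s.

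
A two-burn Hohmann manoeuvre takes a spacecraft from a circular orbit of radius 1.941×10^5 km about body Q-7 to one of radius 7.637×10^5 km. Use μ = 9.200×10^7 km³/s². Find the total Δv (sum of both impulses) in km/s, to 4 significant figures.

Δv = 9.710 km/s

The Hohmann ellipse has a_t = (r₁ + r₂)/2 = 4.789×10^5 km.
Circular speed at r₁: v₁ = √(μ/r₁) = √(9.200×10^7/1.941×10^5) = 21.771 km/s.
On the transfer ellipse at r₁, v² = μ(2/r − 1/a) gives v_p = √[μ(2/r₁ − 1/a_t)] = 27.493 km/s.
First burn Δv₁ = |v_p − v₁| = 5.722 km/s.
At r₂, v₂ = √(μ/r₂) = 10.9757 km/s.
Transfer-orbit speed at r₂: v_a = √[μ(2/r₂ − 1/a_t)] = 6.98752 km/s.
Second burn Δv₂ = |v₂ − v_a| = 3.988 km/s.
Δv = Δv₁ + Δv₂ = 5.722 + 3.988 = 9.710 km/s.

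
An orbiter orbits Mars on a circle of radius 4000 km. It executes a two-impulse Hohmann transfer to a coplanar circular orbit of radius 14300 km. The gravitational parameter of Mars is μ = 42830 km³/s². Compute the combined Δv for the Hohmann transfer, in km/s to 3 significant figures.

Semi-major axis of the transfer orbit: a_t = (4000 + 14300)/2 = 9150 km.
Circular speed at r₁: v₁ = √(μ/r₁) = √(42830/4000) = 3.2722 km/s.
Transfer-orbit speed at r₁ (v² = μ(2/r − 1/a)): v_p = √[μ(2/r₁ − 1/a_t)] = 4.0907 km/s.
First burn Δv₁ = |v_p − v₁| = 0.8185 km/s.
Circular speed at r₂: v₂ = √(μ/r₂) = 1.73064 km/s.
Transfer-orbit speed at r₂: v_a = √[μ(2/r₂ − 1/a_t)] = 1.14426 km/s.
Second burn Δv₂ = |v₂ − v_a| = 0.5864 km/s.
Δv = Δv₁ + Δv₂ = 0.8185 + 0.5864 = 1.405 km/s.

Δv = 1.40 km/s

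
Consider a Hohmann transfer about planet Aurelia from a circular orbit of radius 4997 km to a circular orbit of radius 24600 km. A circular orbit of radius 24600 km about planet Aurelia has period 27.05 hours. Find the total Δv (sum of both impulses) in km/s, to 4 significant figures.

From Kepler's third law T² = 4π²r³/μ at r = 24600 km, T = 27.05 hours = 27.05 × 3600 s = 97380 s: μ = 4π²r³/T² = 61976.3 km³/s².
Transfer-ellipse semi-major axis a_t = (r₁ + r₂)/2 = (4997 + 24600)/2 = 14798.5 km.
At r₁ the circular-orbit speed is v₁ = √(μ/r₁) = 3.522 km/s.
Transfer-orbit speed at r₁ (v² = μ(2/r − 1/a)): v_p = √[μ(2/r₁ − 1/a_t)] = 4.541 km/s.
First burn Δv₁ = |v_p − v₁| = 1.019 km/s.
At r₂, v₂ = √(μ/r₂) = 1.5872 km/s.
Transfer-orbit speed at r₂: v_a = √[μ(2/r₂ − 1/a_t)] = 0.92234 km/s.
Second burn Δv₂ = |v₂ − v_a| = 0.6649 km/s.
Total Δv = Δv₁ + Δv₂ = 1.684 km/s.

Δv = 1.684 km/s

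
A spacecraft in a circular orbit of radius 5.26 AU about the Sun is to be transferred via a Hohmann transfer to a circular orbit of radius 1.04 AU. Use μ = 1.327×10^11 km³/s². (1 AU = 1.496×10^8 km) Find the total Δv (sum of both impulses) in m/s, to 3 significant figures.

In km: r₁ = 5.26 × 1.496×10^8 = 7.86896×10^8 km; r₂ = 1.04 × 1.496×10^8 = 1.55584×10^8 km.
Transfer-ellipse semi-major axis a_t = (r₁ + r₂)/2 = (7.86896×10^8 + 1.55584×10^8)/2 = 4.7124×10^8 km.
At r₁ the circular-orbit speed is v₁ = √(μ/r₁) = 12.986 km/s.
On the transfer ellipse at r₁, vis-viva gives v_a = √[μ(2/r₁ − 1/a_t)] = 7.4617 km/s.
First burn Δv₁ = |v_a − v₁| = 5.524 km/s.
Circular speed at r₂: v₂ = √(μ/r₂) = 29.205 km/s.
Transfer-orbit speed at r₂: v_p = √[μ(2/r₂ − 1/a_t)] = 37.739 km/s.
Second burn Δv₂ = |v₂ − v_p| = 8.534 km/s.
Total Δv = Δv₁ + Δv₂ = 14.06 km/s.

Δv = 14100 m/s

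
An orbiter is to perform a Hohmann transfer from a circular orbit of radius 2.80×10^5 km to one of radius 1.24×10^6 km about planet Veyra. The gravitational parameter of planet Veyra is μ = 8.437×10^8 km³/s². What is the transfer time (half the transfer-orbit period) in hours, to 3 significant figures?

t = 19.9 hours

Transfer-ellipse semi-major axis a_t = (r₁ + r₂)/2 = (2.800×10^5 + 1.240×10^6)/2 = 7.600×10^5 km.
Transfer time t = π√(a_t³/μ) = π√((7.600×10^5)³ / 8.437×10^8) = 71660 s.
Converting: 71660 s ÷ 3600 s/hour = 19.9 hours.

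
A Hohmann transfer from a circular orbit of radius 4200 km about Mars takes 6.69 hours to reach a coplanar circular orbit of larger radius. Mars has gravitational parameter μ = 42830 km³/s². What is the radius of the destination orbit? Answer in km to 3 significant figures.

r₂ = 23000 km

Transfer time t = 6.69 hours = 24084 s, and t = π√(a_t³/μ).
So a_t = (μ t²/π²)^(1/3) = (42830 × (24084)² / π²)^(1/3) = 13603 km.
Since a_t = (r₁ + r₂)/2, r₂ = 2a_t − r₁ = 2×13603 − 4200 = 23006 km.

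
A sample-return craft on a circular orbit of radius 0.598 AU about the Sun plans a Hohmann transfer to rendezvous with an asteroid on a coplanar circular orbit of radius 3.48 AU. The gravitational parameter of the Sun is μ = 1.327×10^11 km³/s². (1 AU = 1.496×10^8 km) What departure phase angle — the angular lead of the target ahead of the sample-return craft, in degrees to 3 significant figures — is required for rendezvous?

φ = 99.3°

In km: r₁ = 0.598 × 1.496×10^8 = 8.94608×10^7 km; r₂ = 3.48 × 1.496×10^8 = 5.20608×10^8 km.
Transfer-ellipse semi-major axis a_t = (r₁ + r₂)/2 = (8.94608×10^7 + 5.20608×10^8)/2 = 3.050344×10^8 km.
The half-period of the transfer ellipse is t = π√(a_t³/μ) = 4.594×10^7 s.
The target's mean motion on its circular orbit is ω₂ = √(μ/r₂³) = 3.067×10^-8 rad/s.
Angle swept by the target during transfer: ω₂·t = 1.409 rad = 80.73°.
The sample-return craft traverses 180° on the transfer ellipse, so the target must lead by 180° − 80.73° = 99.3°.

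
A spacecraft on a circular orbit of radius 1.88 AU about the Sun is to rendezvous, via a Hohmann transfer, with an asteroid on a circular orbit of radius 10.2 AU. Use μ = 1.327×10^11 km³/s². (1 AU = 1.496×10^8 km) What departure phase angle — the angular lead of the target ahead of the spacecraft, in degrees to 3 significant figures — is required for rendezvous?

In km: r₁ = 1.88 × 1.496×10^8 = 2.81248×10^8 km; r₂ = 10.2 × 1.496×10^8 = 1.52592×10^9 km.
Transfer-ellipse semi-major axis a_t = (r₁ + r₂)/2 = (2.81248×10^8 + 1.52592×10^9)/2 = 9.03584×10^8 km.
The half-period of the transfer ellipse is t = π√(a_t³/μ) = 2.3424×10^8 s.
The target's mean motion on its circular orbit is ω₂ = √(μ/r₂³) = 6.1114×10^-9 rad/s.
Angle swept by the target during transfer: ω₂·t = 1.4315 rad = 82.02°.
Arrival is 180° from departure on the ellipse, so φ = 180° − 82.02° = 98.0°.

φ = 98.0°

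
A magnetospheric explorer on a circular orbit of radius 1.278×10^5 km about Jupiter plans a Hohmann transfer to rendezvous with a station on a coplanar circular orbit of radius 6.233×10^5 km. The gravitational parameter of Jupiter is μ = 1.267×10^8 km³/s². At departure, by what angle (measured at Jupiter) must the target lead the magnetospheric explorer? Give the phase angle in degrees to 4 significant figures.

φ = 95.82°

Transfer-ellipse semi-major axis a_t = (r₁ + r₂)/2 = (1.278×10^5 + 6.233×10^5)/2 = 3.7555×10^5 km.
Transfer time t = π√(a_t³/μ) = 64234 s.
Target angular speed ω₂ = √(μ/r₂³) = 2.2874×10^-5 rad/s.
Angle swept by the target during transfer: ω₂·t = 1.4693 rad = 84.18°.
Arrival is 180° from departure on the ellipse, so φ = 180° − 84.18° = 95.82°.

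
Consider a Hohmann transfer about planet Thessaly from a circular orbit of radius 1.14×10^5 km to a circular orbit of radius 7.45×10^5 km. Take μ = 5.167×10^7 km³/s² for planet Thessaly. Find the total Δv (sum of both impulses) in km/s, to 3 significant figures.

Semi-major axis of the transfer orbit: a_t = (1.140×10^5 + 7.450×10^5)/2 = 4.295×10^5 km.
At r₁ the circular-orbit speed is v₁ = √(μ/r₁) = 21.290 km/s.
Transfer-orbit speed at r₁ (v² = μ(2/r − 1/a)): v_p = √[μ(2/r₁ − 1/a_t)] = 28.039 km/s.
First burn Δv₁ = |v_p − v₁| = 6.749 km/s.
Circular speed at r₂: v₂ = √(μ/r₂) = 8.328 km/s.
Transfer-orbit speed at r₂: v_a = √[μ(2/r₂ − 1/a_t)] = 4.291 km/s.
Second burn Δv₂ = |v₂ − v_a| = 4.037 km/s.
Δv = Δv₁ + Δv₂ = 6.749 + 4.037 = 10.79 km/s.

Δv = 10.8 km/s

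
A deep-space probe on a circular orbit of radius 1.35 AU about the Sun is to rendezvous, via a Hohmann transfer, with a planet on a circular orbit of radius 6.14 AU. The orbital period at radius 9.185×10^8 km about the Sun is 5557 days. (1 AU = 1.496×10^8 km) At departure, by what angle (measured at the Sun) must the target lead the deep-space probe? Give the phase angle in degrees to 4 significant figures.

φ = 94.26°

From Kepler's third law T² = 4π²r³/μ at r = 9.185×10^8 km, T = 5557 days = 5557 × 86400 s = 4.801248×10^8 s: μ = 4π²r³/T² = 1.32706×10^11 km³/s².
In km: r₁ = 1.35 × 1.496×10^8 = 2.0196×10^8 km; r₂ = 6.14 × 1.496×10^8 = 9.18544×10^8 km.
Transfer-ellipse semi-major axis a_t = (r₁ + r₂)/2 = (2.0196×10^8 + 9.18544×10^8)/2 = 5.60252×10^8 km.
The half-period of the transfer ellipse is t = π√(a_t³/μ) = 1.1436×10^8 s.
Target angular speed ω₂ = √(μ/r₂³) = 1.3086×10^-8 rad/s.
Angle swept by the target during transfer: ω₂·t = 1.4965 rad = 85.74°.
Arrival is 180° from departure on the ellipse, so φ = 180° − 85.74° = 94.26°.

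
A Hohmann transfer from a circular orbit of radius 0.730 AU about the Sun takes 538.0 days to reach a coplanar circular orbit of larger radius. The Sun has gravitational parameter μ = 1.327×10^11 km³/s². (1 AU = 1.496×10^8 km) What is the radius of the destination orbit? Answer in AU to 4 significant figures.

In km: r₁ = 0.730 × 1.496×10^8 = 1.09208×10^8 km.
Transfer time t = 538.0 days = 4.64832×10^7 s, and t = π√(a_t³/μ).
So a_t = (μ t²/π²)^(1/3) = (1.327×10^11 × (4.64832×10^7)² / π²)^(1/3) = 3.0741×10^8 km.
Since a_t = (r₁ + r₂)/2, r₂ = 2a_t − r₁ = 2×3.0741×10^8 − 1.09208×10^8 = 5.05612×10^8 km.
In AU: r₂ = 5.05612×10^8 / 1.496×10^8 = 3.380 AU.

r₂ = 3.380 AU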